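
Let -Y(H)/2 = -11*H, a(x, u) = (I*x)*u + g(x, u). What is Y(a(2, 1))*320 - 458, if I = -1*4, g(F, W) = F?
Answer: -42698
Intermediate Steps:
I = -4
a(x, u) = x - 4*u*x (a(x, u) = (-4*x)*u + x = -4*u*x + x = x - 4*u*x)
Y(H) = 22*H (Y(H) = -(-22)*H = 22*H)
Y(a(2, 1))*320 - 458 = (22*(2*(1 - 4*1)))*320 - 458 = (22*(2*(1 - 4)))*320 - 458 = (22*(2*(-3)))*320 - 458 = (22*(-6))*320 - 458 = -132*320 - 458 = -42240 - 458 = -42698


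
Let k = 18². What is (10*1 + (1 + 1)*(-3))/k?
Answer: 1/81 ≈ 0.012346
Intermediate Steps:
k = 324
(10*1 + (1 + 1)*(-3))/k = (10*1 + (1 + 1)*(-3))/324 = (10 + 2*(-3))*(1/324) = (10 - 6)*(1/324) = 4*(1/324) = 1/81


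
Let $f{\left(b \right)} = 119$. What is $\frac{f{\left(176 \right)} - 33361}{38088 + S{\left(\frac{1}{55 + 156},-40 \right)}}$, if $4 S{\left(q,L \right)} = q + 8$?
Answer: $- \frac{28056248}{32147961} \approx -0.87272$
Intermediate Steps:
$S{\left(q,L \right)} = 2 + \frac{q}{4}$ ($S{\left(q,L \right)} = \frac{q + 8}{4} = \frac{8 + q}{4} = 2 + \frac{q}{4}$)
$\frac{f{\left(176 \right)} - 33361}{38088 + S{\left(\frac{1}{55 + 156},-40 \right)}} = \frac{119 - 33361}{38088 + \left(2 + \frac{1}{4 \left(55 + 156\right)}\right)} = - \frac{33242}{38088 + \left(2 + \frac{1}{4 \cdot 211}\right)} = - \frac{33242}{38088 + \left(2 + \frac{1}{4} \cdot \frac{1}{211}\right)} = - \frac{33242}{38088 + \left(2 + \frac{1}{844}\right)} = - \frac{33242}{38088 + \frac{1689}{844}} = - \frac{33242}{\frac{32147961}{844}} = \left(-33242\right) \frac{844}{32147961} = - \frac{28056248}{32147961}$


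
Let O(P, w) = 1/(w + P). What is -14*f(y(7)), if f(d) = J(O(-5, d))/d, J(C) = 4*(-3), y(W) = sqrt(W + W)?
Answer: 12*sqrt(14) ≈ 44.900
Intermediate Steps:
y(W) = sqrt(2)*sqrt(W) (y(W) = sqrt(2*W) = sqrt(2)*sqrt(W))
O(P, w) = 1/(P + w)
J(C) = -12
f(d) = -12/d
-14*f(y(7)) = -(-168)/(sqrt(2)*sqrt(7)) = -(-168)/(sqrt(14)) = -(-168)*sqrt(14)/14 = -(-12)*sqrt(14) = 12*sqrt(14)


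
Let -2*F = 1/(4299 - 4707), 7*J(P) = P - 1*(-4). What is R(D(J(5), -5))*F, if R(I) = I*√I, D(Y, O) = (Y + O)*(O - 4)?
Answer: 117*√182/6664 ≈ 0.23686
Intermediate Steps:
J(P) = 4/7 + P/7 (J(P) = (P - 1*(-4))/7 = (P + 4)/7 = (4 + P)/7 = 4/7 + P/7)
D(Y, O) = (-4 + O)*(O + Y) (D(Y, O) = (O + Y)*(-4 + O) = (-4 + O)*(O + Y))
R(I) = I^(3/2)
F = 1/816 (F = -1/(2*(4299 - 4707)) = -½/(-408) = -½*(-1/408) = 1/816 ≈ 0.0012255)
R(D(J(5), -5))*F = ((-5)² - 4*(-5) - 4*(4/7 + (⅐)*5) - 5*(4/7 + (⅐)*5))^(3/2)*(1/816) = (25 + 20 - 4*(4/7 + 5/7) - 5*(4/7 + 5/7))^(3/2)*(1/816) = (25 + 20 - 4*9/7 - 5*9/7)^(3/2)*(1/816) = (25 + 20 - 36/7 - 45/7)^(3/2)*(1/816) = (234/7)^(3/2)*(1/816) = (702*√182/49)*(1/816) = 117*√182/6664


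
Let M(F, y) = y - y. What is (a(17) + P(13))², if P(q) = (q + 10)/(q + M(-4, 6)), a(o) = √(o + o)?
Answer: 6275/169 + 46*√34/13 ≈ 57.763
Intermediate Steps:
M(F, y) = 0
a(o) = √2*√o (a(o) = √(2*o) = √2*√o)
P(q) = (10 + q)/q (P(q) = (q + 10)/(q + 0) = (10 + q)/q)
(a(17) + P(13))² = (√2*√17 + (10 + 13)/13)² = (√34 + (1/13)*23)² = (√34 + 23/13)² = (23/13 + √34)²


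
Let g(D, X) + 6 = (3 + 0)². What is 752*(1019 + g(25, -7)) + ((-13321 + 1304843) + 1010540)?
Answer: 3070606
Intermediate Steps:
g(D, X) = 3 (g(D, X) = -6 + (3 + 0)² = -6 + 3² = -6 + 9 = 3)
752*(1019 + g(25, -7)) + ((-13321 + 1304843) + 1010540) = 752*(1019 + 3) + ((-13321 + 1304843) + 1010540) = 752*1022 + (1291522 + 1010540) = 768544 + 2302062 = 3070606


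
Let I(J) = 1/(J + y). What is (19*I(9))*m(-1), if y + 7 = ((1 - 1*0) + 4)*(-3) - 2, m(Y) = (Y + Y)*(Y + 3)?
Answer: 76/15 ≈ 5.0667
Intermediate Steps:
m(Y) = 2*Y*(3 + Y) (m(Y) = (2*Y)*(3 + Y) = 2*Y*(3 + Y))
y = -24 (y = -7 + (((1 - 1*0) + 4)*(-3) - 2) = -7 + (((1 + 0) + 4)*(-3) - 2) = -7 + ((1 + 4)*(-3) - 2) = -7 + (5*(-3) - 2) = -7 + (-15 - 2) = -7 - 17 = -24)
I(J) = 1/(-24 + J) (I(J) = 1/(J - 24) = 1/(-24 + J))
(19*I(9))*m(-1) = (19/(-24 + 9))*(2*(-1)*(3 - 1)) = (19/(-15))*(2*(-1)*2) = (19*(-1/15))*(-4) = -19/15*(-4) = 76/15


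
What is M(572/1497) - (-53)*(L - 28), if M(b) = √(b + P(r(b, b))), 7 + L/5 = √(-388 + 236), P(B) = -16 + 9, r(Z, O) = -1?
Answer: -3339 + 530*I*√38 + I*√14830779/1497 ≈ -3339.0 + 3269.7*I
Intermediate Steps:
P(B) = -7
L = -35 + 10*I*√38 (L = -35 + 5*√(-388 + 236) = -35 + 5*√(-152) = -35 + 5*(2*I*√38) = -35 + 10*I*√38 ≈ -35.0 + 61.644*I)
M(b) = √(-7 + b) (M(b) = √(b - 7) = √(-7 + b))
M(572/1497) - (-53)*(L - 28) = √(-7 + 572/1497) - (-53)*((-35 + 10*I*√38) - 28) = √(-7 + 572*(1/1497)) - (-53)*(-63 + 10*I*√38) = √(-7 + 572/1497) - (3339 - 530*I*√38) = √(-9907/1497) + (-3339 + 530*I*√38) = I*√14830779/1497 + (-3339 + 530*I*√38) = -3339 + 530*I*√38 + I*√14830779/1497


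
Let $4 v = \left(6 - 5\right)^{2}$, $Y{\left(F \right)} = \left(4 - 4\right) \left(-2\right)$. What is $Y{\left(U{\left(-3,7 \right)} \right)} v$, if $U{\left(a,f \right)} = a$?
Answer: $0$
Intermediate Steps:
$Y{\left(F \right)} = 0$ ($Y{\left(F \right)} = 0 \left(-2\right) = 0$)
$v = \frac{1}{4}$ ($v = \frac{\left(6 - 5\right)^{2}}{4} = \frac{1^{2}}{4} = \frac{1}{4} \cdot 1 = \frac{1}{4} \approx 0.25$)
$Y{\left(U{\left(-3,7 \right)} \right)} v = 0 \cdot \frac{1}{4} = 0$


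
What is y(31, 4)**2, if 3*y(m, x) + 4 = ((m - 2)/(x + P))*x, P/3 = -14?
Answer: 17956/3249 ≈ 5.5266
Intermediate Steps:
P = -42 (P = 3*(-14) = -42)
y(m, x) = -4/3 + x*(-2 + m)/(3*(-42 + x)) (y(m, x) = -4/3 + (((m - 2)/(x - 42))*x)/3 = -4/3 + (((-2 + m)/(-42 + x))*x)/3 = -4/3 + (x*(-2 + m)/(-42 + x))/3 = -4/3 + x*(-2 + m)/(3*(-42 + x)))
y(31, 4)**2 = ((168 - 6*4 + 31*4)/(3*(-42 + 4)))**2 = ((1/3)*(168 - 24 + 124)/(-38))**2 = ((1/3)*(-1/38)*268)**2 = (-134/57)**2 = 17956/3249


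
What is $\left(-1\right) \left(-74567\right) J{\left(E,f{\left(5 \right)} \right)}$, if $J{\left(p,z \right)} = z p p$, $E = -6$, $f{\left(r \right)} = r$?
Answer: $13422060$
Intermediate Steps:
$J{\left(p,z \right)} = z p^{2}$ ($J{\left(p,z \right)} = p z p = z p^{2}$)
$\left(-1\right) \left(-74567\right) J{\left(E,f{\left(5 \right)} \right)} = \left(-1\right) \left(-74567\right) 5 \left(-6\right)^{2} = 74567 \cdot 5 \cdot 36 = 74567 \cdot 180 = 13422060$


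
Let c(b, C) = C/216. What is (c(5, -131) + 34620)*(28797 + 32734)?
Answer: 460115834959/216 ≈ 2.1302e+9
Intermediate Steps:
c(b, C) = C/216 (c(b, C) = C*(1/216) = C/216)
(c(5, -131) + 34620)*(28797 + 32734) = ((1/216)*(-131) + 34620)*(28797 + 32734) = (-131/216 + 34620)*61531 = (7477789/216)*61531 = 460115834959/216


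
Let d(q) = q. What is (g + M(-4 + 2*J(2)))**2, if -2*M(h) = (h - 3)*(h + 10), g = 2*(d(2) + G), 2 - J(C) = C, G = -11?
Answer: 9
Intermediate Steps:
J(C) = 2 - C
g = -18 (g = 2*(2 - 11) = 2*(-9) = -18)
M(h) = -(-3 + h)*(10 + h)/2 (M(h) = -(h - 3)*(h + 10)/2 = -(-3 + h)*(10 + h)/2)
(g + M(-4 + 2*J(2)))**2 = (-18 + (15 - 7*(-4 + 2*(2 - 1*2))/2 - (-4 + 2*(2 - 1*2))**2/2))**2 = (-18 + (15 - 7*(-4 + 2*(2 - 2))/2 - (-4 + 2*(2 - 2))**2/2))**2 = (-18 + (15 - 7*(-4 + 2*0)/2 - (-4 + 2*0)**2/2))**2 = (-18 + (15 - 7*(-4 + 0)/2 - (-4 + 0)**2/2))**2 = (-18 + (15 - 7/2*(-4) - 1/2*(-4)**2))**2 = (-18 + (15 + 14 - 1/2*16))**2 = (-18 + (15 + 14 - 8))**2 = (-18 + 21)**2 = 3**2 = 9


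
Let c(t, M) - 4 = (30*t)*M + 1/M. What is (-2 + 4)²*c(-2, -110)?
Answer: 1452878/55 ≈ 26416.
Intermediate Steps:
c(t, M) = 4 + 1/M + 30*M*t (c(t, M) = 4 + ((30*t)*M + 1/M) = 4 + (30*M*t + 1/M) = 4 + (1/M + 30*M*t) = 4 + 1/M + 30*M*t)
(-2 + 4)²*c(-2, -110) = (-2 + 4)²*(4 + 1/(-110) + 30*(-110)*(-2)) = 2²*(4 - 1/110 + 6600) = 4*(726439/110) = 1452878/55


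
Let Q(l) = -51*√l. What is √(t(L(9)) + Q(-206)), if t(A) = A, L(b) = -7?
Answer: √(-7 - 51*I*√206) ≈ 19.04 - 19.223*I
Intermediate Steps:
√(t(L(9)) + Q(-206)) = √(-7 - 51*I*√206)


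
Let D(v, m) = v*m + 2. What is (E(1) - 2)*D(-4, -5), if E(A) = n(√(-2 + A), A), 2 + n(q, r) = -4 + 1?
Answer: -154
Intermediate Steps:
D(v, m) = 2 + m*v (D(v, m) = m*v + 2 = 2 + m*v)
n(q, r) = -5 (n(q, r) = -2 + (-4 + 1) = -2 - 3 = -5)
E(A) = -5
(E(1) - 2)*D(-4, -5) = (-5 - 2)*(2 - 5*(-4)) = -7*(2 + 20) = -7*22 = -154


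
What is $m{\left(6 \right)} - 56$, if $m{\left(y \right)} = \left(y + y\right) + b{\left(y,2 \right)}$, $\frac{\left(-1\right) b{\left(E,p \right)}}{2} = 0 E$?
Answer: $-44$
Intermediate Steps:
$b{\left(E,p \right)} = 0$ ($b{\left(E,p \right)} = - 2 \cdot 0 E = \left(-2\right) 0 = 0$)
$m{\left(y \right)} = 2 y$ ($m{\left(y \right)} = \left(y + y\right) + 0 = 2 y + 0 = 2 y$)
$m{\left(6 \right)} - 56 = 2 \cdot 6 - 56 = 12 - 56 = -44$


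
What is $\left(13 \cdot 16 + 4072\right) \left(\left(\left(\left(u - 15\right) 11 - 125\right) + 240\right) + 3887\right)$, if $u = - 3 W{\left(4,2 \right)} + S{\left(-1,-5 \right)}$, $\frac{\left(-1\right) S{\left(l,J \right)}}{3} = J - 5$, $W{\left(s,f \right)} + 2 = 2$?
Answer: $17834760$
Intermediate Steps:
$W{\left(s,f \right)} = 0$ ($W{\left(s,f \right)} = -2 + 2 = 0$)
$S{\left(l,J \right)} = 15 - 3 J$ ($S{\left(l,J \right)} = - 3 \left(J - 5\right) = - 3 \left(-5 + J\right) = 15 - 3 J$)
$u = 30$ ($u = \left(-3\right) 0 + \left(15 - -15\right) = 0 + \left(15 + 15\right) = 0 + 30 = 30$)
$\left(13 \cdot 16 + 4072\right) \left(\left(\left(\left(u - 15\right) 11 - 125\right) + 240\right) + 3887\right) = \left(13 \cdot 16 + 4072\right) \left(\left(\left(\left(30 - 15\right) 11 - 125\right) + 240\right) + 3887\right) = \left(208 + 4072\right) \left(\left(\left(15 \cdot 11 - 125\right) + 240\right) + 3887\right) = 4280 \left(\left(\left(165 - 125\right) + 240\right) + 3887\right) = 4280 \left(\left(40 + 240\right) + 3887\right) = 4280 \left(280 + 3887\right) = 4280 \cdot 4167 = 17834760$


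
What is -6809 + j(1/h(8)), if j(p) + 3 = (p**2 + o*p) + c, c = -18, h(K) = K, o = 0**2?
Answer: -437119/64 ≈ -6830.0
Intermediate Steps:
o = 0
j(p) = -21 + p**2 (j(p) = -3 + ((p**2 + 0*p) - 18) = -3 + ((p**2 + 0) - 18) = -3 + (p**2 - 18) = -3 + (-18 + p**2) = -21 + p**2)
-6809 + j(1/h(8)) = -6809 + (-21 + (1/8)**2) = -6809 + (-21 + 1/64) = -6809 - 1343/64 = -437119/64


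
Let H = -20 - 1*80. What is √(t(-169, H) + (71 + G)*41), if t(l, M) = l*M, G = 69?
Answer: 4*√1415 ≈ 150.47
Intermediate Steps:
H = -100 (H = -20 - 80 = -100)
t(l, M) = M*l
√(t(-169, H) + (71 + G)*41) = √(-100*(-169) + (71 + 69)*41) = √(16900 + 140*41) = √(16900 + 5740) = √22640 = 4*√1415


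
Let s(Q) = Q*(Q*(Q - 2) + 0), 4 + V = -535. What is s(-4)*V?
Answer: 51744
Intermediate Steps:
V = -539 (V = -4 - 535 = -539)
s(Q) = Q²*(-2 + Q) (s(Q) = Q*(Q*(-2 + Q) + 0) = Q*(Q*(-2 + Q)) = Q²*(-2 + Q))
s(-4)*V = ((-4)²*(-2 - 4))*(-539) = (16*(-6))*(-539) = -96*(-539) = 51744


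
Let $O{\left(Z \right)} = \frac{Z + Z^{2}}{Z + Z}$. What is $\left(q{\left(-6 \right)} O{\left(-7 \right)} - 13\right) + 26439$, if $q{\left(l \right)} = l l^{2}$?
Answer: $27074$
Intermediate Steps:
$O{\left(Z \right)} = \frac{Z + Z^{2}}{2 Z}$
$q{\left(l \right)} = l^{3}$
$\left(q{\left(-6 \right)} O{\left(-7 \right)} - 13\right) + 26439 = \left(\left(-6\right)^{3} \left(\frac{1}{2} + \frac{1}{2} \left(-7\right)\right) - 13\right) + 26439 = \left(- 216 \left(\frac{1}{2} - \frac{7}{2}\right) - 13\right) + 26439 = \left(\left(-216\right) \left(-3\right) - 13\right) + 26439 = \left(648 - 13\right) + 26439 = 635 + 26439 = 27074$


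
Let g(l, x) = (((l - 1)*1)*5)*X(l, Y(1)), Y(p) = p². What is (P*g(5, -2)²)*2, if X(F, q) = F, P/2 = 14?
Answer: 560000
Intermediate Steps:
P = 28 (P = 2*14 = 28)
g(l, x) = l*(-5 + 5*l) (g(l, x) = (((l - 1)*1)*5)*l = (((-1 + l)*1)*5)*l = ((-1 + l)*5)*l = (-5 + 5*l)*l = l*(-5 + 5*l))
(P*g(5, -2)²)*2 = (28*(5*5*(-1 + 5))²)*2 = (28*(5*5*4)²)*2 = (28*100²)*2 = (28*10000)*2 = 280000*2 = 560000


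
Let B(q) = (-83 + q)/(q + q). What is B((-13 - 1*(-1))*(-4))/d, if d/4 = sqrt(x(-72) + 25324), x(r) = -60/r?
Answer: -5*sqrt(18606)/1190784 ≈ -0.00057275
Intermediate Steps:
B(q) = (-83 + q)/(2*q) (B(q) = (-83 + q)/((2*q)) = (-83 + q)*(1/(2*q)) = (-83 + q)/(2*q))
d = 14*sqrt(18606)/3 (d = 4*sqrt(-60/(-72) + 25324) = 4*sqrt(-60*(-1/72) + 25324) = 4*sqrt(5/6 + 25324) = 4*sqrt(151949/6) = 4*(7*sqrt(18606)/6) = 14*sqrt(18606)/3 ≈ 636.55)
B((-13 - 1*(-1))*(-4))/d = ((-83 + (-13 - 1*(-1))*(-4))/(2*(((-13 - 1*(-1))*(-4)))))/((14*sqrt(18606)/3)) = ((-83 + (-13 + 1)*(-4))/(2*(((-13 + 1)*(-4)))))*(sqrt(18606)/86828) = ((-83 - 12*(-4))/(2*((-12*(-4)))))*(sqrt(18606)/86828) = ((1/2)*(-83 + 48)/48)*(sqrt(18606)/86828) = ((1/2)*(1/48)*(-35))*(sqrt(18606)/86828) = -5*sqrt(18606)/1190784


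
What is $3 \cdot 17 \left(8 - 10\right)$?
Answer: $-102$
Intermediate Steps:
$3 \cdot 17 \left(8 - 10\right) = 51 \left(-2\right) = -102$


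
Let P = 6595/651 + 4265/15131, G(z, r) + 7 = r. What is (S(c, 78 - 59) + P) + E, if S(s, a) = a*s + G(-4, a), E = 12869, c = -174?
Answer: 94419006035/9850281 ≈ 9585.4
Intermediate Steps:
G(z, r) = -7 + r
S(s, a) = -7 + a + a*s (S(s, a) = a*s + (-7 + a) = -7 + a + a*s)
P = 102565460/9850281 (P = 6595*(1/651) + 4265*(1/15131) = 6595/651 + 4265/15131 = 102565460/9850281 ≈ 10.412)
(S(c, 78 - 59) + P) + E = ((-7 + (78 - 59) + (78 - 59)*(-174)) + 102565460/9850281) + 12869 = ((-7 + 19 + 19*(-174)) + 102565460/9850281) + 12869 = ((-7 + 19 - 3306) + 102565460/9850281) + 12869 = (-3294 + 102565460/9850281) + 12869 = -32344260154/9850281 + 12869 = 94419006035/9850281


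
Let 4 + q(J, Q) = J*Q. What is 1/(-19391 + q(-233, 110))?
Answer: -1/45025 ≈ -2.2210e-5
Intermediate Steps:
q(J, Q) = -4 + J*Q
1/(-19391 + q(-233, 110)) = 1/(-19391 + (-4 - 233*110)) = 1/(-19391 + (-4 - 25630)) = 1/(-19391 - 25634) = 1/(-45025) = -1/45025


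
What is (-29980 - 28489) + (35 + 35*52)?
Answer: -56614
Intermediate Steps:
(-29980 - 28489) + (35 + 35*52) = -58469 + (35 + 1820) = -58469 + 1855 = -56614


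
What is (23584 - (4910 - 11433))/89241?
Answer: 30107/89241 ≈ 0.33737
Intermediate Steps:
(23584 - (4910 - 11433))/89241 = (23584 - 1*(-6523))*(1/89241) = (23584 + 6523)*(1/89241) = 30107*(1/89241) = 30107/89241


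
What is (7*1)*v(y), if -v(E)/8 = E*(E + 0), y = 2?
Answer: -224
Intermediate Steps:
v(E) = -8*E² (v(E) = -8*E*(E + 0) = -8*E*E = -8*E²)
(7*1)*v(y) = (7*1)*(-8*2²) = 7*(-8*4) = 7*(-32) = -224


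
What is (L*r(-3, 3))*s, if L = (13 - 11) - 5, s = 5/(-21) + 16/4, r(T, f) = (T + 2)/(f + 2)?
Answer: 79/35 ≈ 2.2571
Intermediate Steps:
r(T, f) = (2 + T)/(2 + f)
s = 79/21 (s = 5*(-1/21) + 16*(¼) = -5/21 + 4 = 79/21 ≈ 3.7619)
L = -3 (L = 2 - 5 = -3)
(L*r(-3, 3))*s = -3*(2 - 3)/(2 + 3)*(79/21) = -3*(-1)/5*(79/21) = -3*(-⅕)*(79/21) = (⅗)*(79/21) = 79/35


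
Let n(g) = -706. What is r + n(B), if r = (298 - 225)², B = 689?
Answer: 4623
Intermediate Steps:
r = 5329 (r = 73² = 5329)
r + n(B) = 5329 - 706 = 4623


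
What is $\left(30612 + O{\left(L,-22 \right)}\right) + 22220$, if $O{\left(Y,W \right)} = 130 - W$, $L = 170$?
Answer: $52984$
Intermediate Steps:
$\left(30612 + O{\left(L,-22 \right)}\right) + 22220 = \left(30612 + \left(130 - -22\right)\right) + 22220 = \left(30612 + \left(130 + 22\right)\right) + 22220 = \left(30612 + 152\right) + 22220 = 30764 + 22220 = 52984$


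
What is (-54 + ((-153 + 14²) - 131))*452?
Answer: -64184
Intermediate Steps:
(-54 + ((-153 + 14²) - 131))*452 = (-54 + ((-153 + 196) - 131))*452 = (-54 + (43 - 131))*452 = (-54 - 88)*452 = -142*452 = -64184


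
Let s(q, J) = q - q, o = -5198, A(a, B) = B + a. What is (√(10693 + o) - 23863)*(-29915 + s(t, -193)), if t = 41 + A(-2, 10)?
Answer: 713861645 - 29915*√5495 ≈ 7.1164e+8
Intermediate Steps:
t = 49 (t = 41 + (10 - 2) = 41 + 8 = 49)
s(q, J) = 0
(√(10693 + o) - 23863)*(-29915 + s(t, -193)) = (√(10693 - 5198) - 23863)*(-29915 + 0) = (√5495 - 23863)*(-29915) = (-23863 + √5495)*(-29915) = 713861645 - 29915*√5495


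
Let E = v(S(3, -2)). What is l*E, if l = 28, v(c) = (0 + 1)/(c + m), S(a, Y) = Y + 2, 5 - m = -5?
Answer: 14/5 ≈ 2.8000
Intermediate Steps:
m = 10 (m = 5 - 1*(-5) = 5 + 5 = 10)
S(a, Y) = 2 + Y
v(c) = 1/(10 + c) (v(c) = (0 + 1)/(c + 10) = 1/(10 + c))
E = 1/10 (E = 1/(10 + (2 - 2)) = 1/(10 + 0) = 1/10 ≈ 0.10000)
l*E = 28*(1/10) = 14/5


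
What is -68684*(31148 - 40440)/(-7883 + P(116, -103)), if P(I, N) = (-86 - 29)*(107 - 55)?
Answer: -638211728/13863 ≈ -46037.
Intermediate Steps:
P(I, N) = -5980 (P(I, N) = -115*52 = -5980)
-68684*(31148 - 40440)/(-7883 + P(116, -103)) = -68684*(31148 - 40440)/(-7883 - 5980) = -68684/((-13863/(-9292))) = -68684/((-13863*(-1/9292))) = -68684/13863/9292 = -68684*9292/13863 = -638211728/13863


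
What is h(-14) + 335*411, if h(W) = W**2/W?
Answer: 137671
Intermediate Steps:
h(W) = W
h(-14) + 335*411 = -14 + 335*411 = -14 + 137685 = 137671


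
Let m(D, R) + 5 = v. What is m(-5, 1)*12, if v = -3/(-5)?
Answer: -264/5 ≈ -52.800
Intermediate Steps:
v = ⅗ (v = -3*(-⅕) = ⅗ ≈ 0.60000)
m(D, R) = -22/5 (m(D, R) = -5 + ⅗ = -22/5)
m(-5, 1)*12 = -22/5*12 = -264/5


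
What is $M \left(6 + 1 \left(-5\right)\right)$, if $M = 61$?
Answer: $61$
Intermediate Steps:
$M \left(6 + 1 \left(-5\right)\right) = 61 \left(6 + 1 \left(-5\right)\right) = 61 \left(6 - 5\right) = 61 \cdot 1 = 61$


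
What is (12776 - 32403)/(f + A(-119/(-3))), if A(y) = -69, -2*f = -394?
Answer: -19627/128 ≈ -153.34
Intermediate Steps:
f = 197 (f = -½*(-394) = 197)
(12776 - 32403)/(f + A(-119/(-3))) = (12776 - 32403)/(197 - 69) = -19627/128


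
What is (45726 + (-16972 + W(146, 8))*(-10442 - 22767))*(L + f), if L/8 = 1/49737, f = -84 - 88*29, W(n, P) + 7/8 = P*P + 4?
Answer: -147217044792577879/99474 ≈ -1.4800e+12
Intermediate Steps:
W(n, P) = 25/8 + P² (W(n, P) = -7/8 + (P*P + 4) = -7/8 + (P² + 4) = -7/8 + (4 + P²) = 25/8 + P²)
f = -2636 (f = -84 - 2552 = -2636)
L = 8/49737 ≈ 0.00016085
(45726 + (-16972 + W(146, 8))*(-10442 - 22767))*(L + f) = (45726 + (-16972 + (25/8 + 8²))*(-10442 - 22767))*(8/49737 - 2636) = (45726 + (-16972 + (25/8 + 64))*(-33209))*(-131106724/49737) = (45726 + (-16972 + 537/8)*(-33209))*(-131106724/49737) = (45726 - 135239/8*(-33209))*(-131106724/49737) = (45726 + 4491151951/8)*(-131106724/49737) = (4491517759/8)*(-131106724/49737) = -147217044792577879/99474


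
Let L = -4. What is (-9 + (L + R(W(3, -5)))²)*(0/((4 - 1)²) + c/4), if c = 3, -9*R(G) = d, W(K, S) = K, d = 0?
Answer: 21/4 ≈ 5.2500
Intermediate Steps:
R(G) = 0 (R(G) = -⅑*0 = 0)
(-9 + (L + R(W(3, -5)))²)*(0/((4 - 1)²) + c/4) = (-9 + (-4 + 0)²)*(0/((4 - 1)²) + 3/4) = (-9 + (-4)²)*(0/(3²) + 3*(¼)) = (-9 + 16)*(0/9 + ¾) = 7*(0*(⅑) + ¾) = 7*(0 + ¾) = 7*(¾) = 21/4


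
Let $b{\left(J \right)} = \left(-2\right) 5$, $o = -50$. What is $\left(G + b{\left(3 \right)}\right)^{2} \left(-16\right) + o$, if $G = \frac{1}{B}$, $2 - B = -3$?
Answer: $- \frac{39666}{25} \approx -1586.6$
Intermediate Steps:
$B = 5$ ($B = 2 - -3 = 2 + 3 = 5$)
$G = \frac{1}{5} \approx 0.2$
$b{\left(J \right)} = -10$
$\left(G + b{\left(3 \right)}\right)^{2} \left(-16\right) + o = \left(\frac{1}{5} - 10\right)^{2} \left(-16\right) - 50 = \left(- \frac{49}{5}\right)^{2} \left(-16\right) - 50 = \frac{2401}{25} \left(-16\right) - 50 = - \frac{38416}{25} - 50 = - \frac{39666}{25}$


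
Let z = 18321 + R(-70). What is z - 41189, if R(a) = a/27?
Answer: -617506/27 ≈ -22871.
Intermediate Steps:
R(a) = a/27 (R(a) = a*(1/27) = a/27)
z = 494597/27 (z = 18321 + (1/27)*(-70) = 18321 - 70/27 = 494597/27 ≈ 18318.)
z - 41189 = 494597/27 - 41189 = -617506/27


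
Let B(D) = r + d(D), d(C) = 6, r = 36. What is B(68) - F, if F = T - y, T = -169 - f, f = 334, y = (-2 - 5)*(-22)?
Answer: 699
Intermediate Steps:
y = 154 (y = -7*(-22) = 154)
T = -503 (T = -169 - 1*334 = -169 - 334 = -503)
B(D) = 42 (B(D) = 36 + 6 = 42)
F = -657 (F = -503 - 1*154 = -503 - 154 = -657)
B(68) - F = 42 - 1*(-657) = 42 + 657 = 699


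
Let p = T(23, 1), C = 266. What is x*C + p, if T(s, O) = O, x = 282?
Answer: 75013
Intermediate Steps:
p = 1
x*C + p = 282*266 + 1 = 75012 + 1 = 75013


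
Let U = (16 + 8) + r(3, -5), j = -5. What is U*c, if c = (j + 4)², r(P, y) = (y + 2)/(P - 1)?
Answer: 45/2 ≈ 22.500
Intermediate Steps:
r(P, y) = (2 + y)/(-1 + P)
U = 45/2 (U = (16 + 8) + (2 - 5)/(-1 + 3) = 24 - 3/2 = 45/2 ≈ 22.500)
c = 1 (c = (-5 + 4)² = (-1)² = 1)
U*c = (45/2)*1 = 45/2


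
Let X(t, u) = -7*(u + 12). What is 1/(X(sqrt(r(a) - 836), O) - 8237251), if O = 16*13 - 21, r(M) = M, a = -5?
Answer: -1/8238644 ≈ -1.2138e-7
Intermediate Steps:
O = 187 (O = 208 - 21 = 187)
X(t, u) = -84 - 7*u (X(t, u) = -7*(12 + u) = -84 - 7*u)
1/(X(sqrt(r(a) - 836), O) - 8237251) = 1/((-84 - 7*187) - 8237251) = 1/((-84 - 1309) - 8237251) = 1/(-1393 - 8237251) = 1/(-8238644) = -1/8238644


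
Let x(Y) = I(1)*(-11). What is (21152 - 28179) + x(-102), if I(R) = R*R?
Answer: -7038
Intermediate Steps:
I(R) = R**2
x(Y) = -11 (x(Y) = 1**2*(-11) = 1*(-11) = -11)
(21152 - 28179) + x(-102) = (21152 - 28179) - 11 = -7027 - 11 = -7038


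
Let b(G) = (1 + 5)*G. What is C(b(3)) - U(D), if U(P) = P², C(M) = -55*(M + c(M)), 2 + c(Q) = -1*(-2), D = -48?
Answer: -3294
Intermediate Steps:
b(G) = 6*G
c(Q) = 0 (c(Q) = -2 - 1*(-2) = -2 + 2 = 0)
C(M) = -55*M (C(M) = -55*(M + 0) = -55*M)
C(b(3)) - U(D) = -330*3 - 1*(-48)² = -55*18 - 1*2304 = -990 - 2304 = -3294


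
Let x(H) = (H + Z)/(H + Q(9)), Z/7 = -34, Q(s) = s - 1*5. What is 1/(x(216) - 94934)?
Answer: -10/949341 ≈ -1.0534e-5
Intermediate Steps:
Q(s) = -5 + s (Q(s) = s - 5 = -5 + s)
Z = -238 (Z = 7*(-34) = -238)
x(H) = (-238 + H)/(4 + H) (x(H) = (H - 238)/(H + (-5 + 9)) = (-238 + H)/(H + 4) = (-238 + H)/(4 + H))
1/(x(216) - 94934) = 1/((-238 + 216)/(4 + 216) - 94934) = 1/(-22/220 - 94934) = 1/((1/220)*(-22) - 94934) = 1/(-⅒ - 94934) = 1/(-949341/10) = -10/949341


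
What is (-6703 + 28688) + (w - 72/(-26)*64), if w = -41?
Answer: 287576/13 ≈ 22121.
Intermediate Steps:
(-6703 + 28688) + (w - 72/(-26)*64) = (-6703 + 28688) + (-41 - 72/(-26)*64) = 21985 + (-41 - 72*(-1/26)*64) = 21985 + (-41 + (36/13)*64) = 21985 + (-41 + 2304/13) = 21985 + 1771/13 = 287576/13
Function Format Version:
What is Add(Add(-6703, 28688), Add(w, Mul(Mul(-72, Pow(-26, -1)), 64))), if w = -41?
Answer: Rational(287576, 13) ≈ 22121.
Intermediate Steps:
Add(Add(-6703, 28688), Add(w, Mul(Mul(-72, Pow(-26, -1)), 64))) = Add(Add(-6703, 28688), Add(-41, Mul(Mul(-72, Pow(-26, -1)), 64))) = Add(21985, Add(-41, Mul(Mul(-72, Rational(-1, 26)), 64))) = Add(21985, Add(-41, Mul(Rational(36, 13), 64))) = Add(21985, Add(-41, Rational(2304, 13))) = Add(21985, Rational(1771, 13)) = Rational(287576, 13)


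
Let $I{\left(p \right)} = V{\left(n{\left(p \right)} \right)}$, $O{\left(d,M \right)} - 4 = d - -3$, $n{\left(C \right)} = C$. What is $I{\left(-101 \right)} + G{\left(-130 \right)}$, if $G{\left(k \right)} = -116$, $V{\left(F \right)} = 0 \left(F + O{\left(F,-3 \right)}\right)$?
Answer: $-116$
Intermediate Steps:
$O{\left(d,M \right)} = 7 + d$ ($O{\left(d,M \right)} = 4 + \left(d - -3\right) = 4 + \left(d + 3\right) = 4 + \left(3 + d\right) = 7 + d$)
$V{\left(F \right)} = 0$ ($V{\left(F \right)} = 0 \left(F + \left(7 + F\right)\right) = 0 \left(7 + 2 F\right) = 0$)
$I{\left(p \right)} = 0$
$I{\left(-101 \right)} + G{\left(-130 \right)} = 0 - 116 = -116$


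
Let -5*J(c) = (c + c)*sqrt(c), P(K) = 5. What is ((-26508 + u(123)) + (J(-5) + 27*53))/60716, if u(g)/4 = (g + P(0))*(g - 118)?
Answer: -22517/60716 + I*sqrt(5)/30358 ≈ -0.37086 + 7.3657e-5*I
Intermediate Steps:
u(g) = 4*(-118 + g)*(5 + g) (u(g) = 4*((g + 5)*(g - 118)) = 4*((5 + g)*(-118 + g)) = 4*((-118 + g)*(5 + g)) = 4*(-118 + g)*(5 + g))
J(c) = -2*c**(3/2)/5 (J(c) = -(c + c)*sqrt(c)/5 = -2*c*sqrt(c)/5 = -2*c**(3/2)/5)
((-26508 + u(123)) + (J(-5) + 27*53))/60716 = ((-26508 + (-2360 - 452*123 + 4*123**2)) + (-(-2)*I*sqrt(5) + 27*53))/60716 = ((-26508 + (-2360 - 55596 + 4*15129)) + (-(-2)*I*sqrt(5) + 1431))*(1/60716) = ((-26508 + (-2360 - 55596 + 60516)) + (2*I*sqrt(5) + 1431))*(1/60716) = ((-26508 + 2560) + (1431 + 2*I*sqrt(5)))*(1/60716) = (-23948 + (1431 + 2*I*sqrt(5)))*(1/60716) = (-22517 + 2*I*sqrt(5))*(1/60716) = -22517/60716 + I*sqrt(5)/30358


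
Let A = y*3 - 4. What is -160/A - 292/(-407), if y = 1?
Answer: 65412/407 ≈ 160.72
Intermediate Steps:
A = -1 (A = 1*3 - 4 = 3 - 4 = -1)
-160/A - 292/(-407) = -160/(-1) - 292/(-407) = -160*(-1) - 292*(-1/407) = 160 + 292/407 = 65412/407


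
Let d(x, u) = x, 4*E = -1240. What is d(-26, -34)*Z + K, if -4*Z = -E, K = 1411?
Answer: 3426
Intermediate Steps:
E = -310 (E = (¼)*(-1240) = -310)
Z = -155/2 (Z = -(-1)*(-310)/4 = -¼*310 = -155/2 ≈ -77.500)
d(-26, -34)*Z + K = -26*(-155/2) + 1411 = 2015 + 1411 = 3426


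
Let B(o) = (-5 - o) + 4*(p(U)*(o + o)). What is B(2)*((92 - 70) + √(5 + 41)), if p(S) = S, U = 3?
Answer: 902 + 41*√46 ≈ 1180.1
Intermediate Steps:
B(o) = -5 + 23*o (B(o) = (-5 - o) + 4*(3*(o + o)) = (-5 - o) + 4*(3*(2*o)) = (-5 - o) + 4*(6*o) = (-5 - o) + 24*o = -5 + 23*o)
B(2)*((92 - 70) + √(5 + 41)) = (-5 + 23*2)*((92 - 70) + √(5 + 41)) = (-5 + 46)*(22 + √46) = 41*(22 + √46) = 902 + 41*√46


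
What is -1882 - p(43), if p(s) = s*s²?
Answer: -81389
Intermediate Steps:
p(s) = s³
-1882 - p(43) = -1882 - 1*43³ = -1882 - 1*79507 = -1882 - 79507 = -81389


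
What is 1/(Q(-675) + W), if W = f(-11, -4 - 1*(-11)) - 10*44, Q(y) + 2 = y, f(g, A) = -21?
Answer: -1/1138 ≈ -0.00087873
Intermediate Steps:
Q(y) = -2 + y
W = -461 (W = -21 - 10*44 = -21 - 440 = -461)
1/(Q(-675) + W) = 1/((-2 - 675) - 461) = 1/(-677 - 461) = 1/(-1138) = -1/1138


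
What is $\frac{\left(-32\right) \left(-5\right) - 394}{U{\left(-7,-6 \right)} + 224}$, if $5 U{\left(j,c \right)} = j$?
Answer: $- \frac{390}{371} \approx -1.0512$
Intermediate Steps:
$U{\left(j,c \right)} = \frac{j}{5}$
$\frac{\left(-32\right) \left(-5\right) - 394}{U{\left(-7,-6 \right)} + 224} = \frac{\left(-32\right) \left(-5\right) - 394}{\frac{1}{5} \left(-7\right) + 224} = \frac{160 - 394}{- \frac{7}{5} + 224} = - \frac{234}{\frac{1113}{5}} = \left(-234\right) \frac{5}{1113} = - \frac{390}{371}$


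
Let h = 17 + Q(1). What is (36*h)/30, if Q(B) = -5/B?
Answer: 72/5 ≈ 14.400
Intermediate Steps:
h = 12 (h = 17 - 5/1 = 17 - 5*1 = 17 - 5 = 12)
(36*h)/30 = (36*12)/30 = 432*(1/30) = 72/5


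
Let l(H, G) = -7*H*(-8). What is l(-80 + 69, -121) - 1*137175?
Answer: -137791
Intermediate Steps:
l(H, G) = 56*H
l(-80 + 69, -121) - 1*137175 = 56*(-80 + 69) - 1*137175 = 56*(-11) - 137175 = -616 - 137175 = -137791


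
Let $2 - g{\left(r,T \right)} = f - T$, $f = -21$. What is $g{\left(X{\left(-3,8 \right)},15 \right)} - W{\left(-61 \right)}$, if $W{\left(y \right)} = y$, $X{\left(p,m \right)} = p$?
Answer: $99$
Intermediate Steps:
$g{\left(r,T \right)} = 23 + T$ ($g{\left(r,T \right)} = 2 - \left(-21 - T\right) = 2 + \left(21 + T\right) = 23 + T$)
$g{\left(X{\left(-3,8 \right)},15 \right)} - W{\left(-61 \right)} = \left(23 + 15\right) - -61 = 38 + 61 = 99$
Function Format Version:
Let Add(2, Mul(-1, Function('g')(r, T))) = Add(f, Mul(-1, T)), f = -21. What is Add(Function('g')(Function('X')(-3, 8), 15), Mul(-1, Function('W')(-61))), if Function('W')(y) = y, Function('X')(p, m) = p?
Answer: 99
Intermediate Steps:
Function('g')(r, T) = Add(23, T) (Function('g')(r, T) = Add(2, Mul(-1, Add(-21, Mul(-1, T)))) = Add(2, Add(21, T)) = Add(23, T))
Add(Function('g')(Function('X')(-3, 8), 15), Mul(-1, Function('W')(-61))) = Add(Add(23, 15), Mul(-1, -61)) = Add(38, 61) = 99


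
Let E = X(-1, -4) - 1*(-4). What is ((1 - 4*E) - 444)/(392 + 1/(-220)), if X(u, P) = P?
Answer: -97460/86239 ≈ -1.1301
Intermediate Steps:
E = 0 (E = -4 - 1*(-4) = -4 + 4 = 0)
((1 - 4*E) - 444)/(392 + 1/(-220)) = ((1 - 4*0) - 444)/(392 + 1/(-220)) = ((1 + 0) - 444)/(392 - 1/220) = (1 - 444)/(86239/220) = -443*220/86239 = -97460/86239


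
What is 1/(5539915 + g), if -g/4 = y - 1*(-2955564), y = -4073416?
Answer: 1/10011323 ≈ 9.9887e-8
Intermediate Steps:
g = 4471408 (g = -4*(-4073416 - 1*(-2955564)) = -4*(-4073416 + 2955564) = -4*(-1117852) = 4471408)
1/(5539915 + g) = 1/(5539915 + 4471408) = 1/10011323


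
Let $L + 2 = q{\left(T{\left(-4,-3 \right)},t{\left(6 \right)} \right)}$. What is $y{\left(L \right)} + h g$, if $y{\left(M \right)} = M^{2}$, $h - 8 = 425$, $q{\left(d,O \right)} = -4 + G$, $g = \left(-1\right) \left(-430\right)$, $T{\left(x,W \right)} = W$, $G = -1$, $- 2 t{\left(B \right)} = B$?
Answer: $186239$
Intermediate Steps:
$t{\left(B \right)} = - \frac{B}{2}$
$g = 430$
$q{\left(d,O \right)} = -5$ ($q{\left(d,O \right)} = -4 - 1 = -5$)
$h = 433$ ($h = 8 + 425 = 433$)
$L = -7$ ($L = -2 - 5 = -7$)
$y{\left(L \right)} + h g = \left(-7\right)^{2} + 433 \cdot 430 = 49 + 186190 = 186239$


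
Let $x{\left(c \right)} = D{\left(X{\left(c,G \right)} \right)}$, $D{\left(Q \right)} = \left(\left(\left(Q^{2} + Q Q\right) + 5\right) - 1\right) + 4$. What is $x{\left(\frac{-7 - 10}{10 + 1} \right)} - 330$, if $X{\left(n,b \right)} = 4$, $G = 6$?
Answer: $-290$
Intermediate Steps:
$D{\left(Q \right)} = 8 + 2 Q^{2}$ ($D{\left(Q \right)} = \left(\left(\left(Q^{2} + Q^{2}\right) + 5\right) - 1\right) + 4 = \left(\left(2 Q^{2} + 5\right) - 1\right) + 4 = \left(\left(5 + 2 Q^{2}\right) - 1\right) + 4 = \left(4 + 2 Q^{2}\right) + 4 = 8 + 2 Q^{2}$)
$x{\left(c \right)} = 40$ ($x{\left(c \right)} = 8 + 2 \cdot 4^{2} = 8 + 2 \cdot 16 = 8 + 32 = 40$)
$x{\left(\frac{-7 - 10}{10 + 1} \right)} - 330 = 40 - 330 = -290$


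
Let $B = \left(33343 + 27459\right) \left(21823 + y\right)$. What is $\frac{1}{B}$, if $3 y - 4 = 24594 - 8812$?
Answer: $\frac{1}{1646822170} \approx 6.0723 \cdot 10^{-10}$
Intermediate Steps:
$y = 5262$ ($y = \frac{4}{3} + \frac{24594 - 8812}{3} = \frac{4}{3} + \frac{1}{3} \cdot 15782 = \frac{4}{3} + \frac{15782}{3} = 5262$)
$B = 1646822170$ ($B = \left(33343 + 27459\right) \left(21823 + 5262\right) = 60802 \cdot 27085 = 1646822170$)
$\frac{1}{B} = \frac{1}{1646822170}$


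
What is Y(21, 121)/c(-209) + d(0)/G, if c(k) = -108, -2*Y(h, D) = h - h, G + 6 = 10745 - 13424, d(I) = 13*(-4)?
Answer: 52/2685 ≈ 0.019367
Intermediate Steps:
d(I) = -52
G = -2685 (G = -6 + (10745 - 13424) = -6 - 2679 = -2685)
Y(h, D) = 0 (Y(h, D) = -(h - h)/2 = -½*0 = 0)
Y(21, 121)/c(-209) + d(0)/G = 0/(-108) - 52/(-2685) = 0*(-1/108) - 52*(-1/2685) = 0 + 52/2685 = 52/2685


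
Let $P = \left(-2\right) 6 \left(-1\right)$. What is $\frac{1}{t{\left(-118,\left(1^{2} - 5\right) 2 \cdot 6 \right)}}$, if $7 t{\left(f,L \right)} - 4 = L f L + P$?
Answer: $- \frac{7}{271856} \approx -2.5749 \cdot 10^{-5}$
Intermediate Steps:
$P = 12$ ($P = \left(-12\right) \left(-1\right) = 12$)
$t{\left(f,L \right)} = \frac{16}{7} + \frac{f L^{2}}{7}$ ($t{\left(f,L \right)} = \frac{4}{7} + \frac{L f L + 12}{7} = \frac{4}{7} + \frac{f L^{2} + 12}{7} = \frac{4}{7} + \frac{12 + f L^{2}}{7} = \frac{4}{7} + \left(\frac{12}{7} + \frac{f L^{2}}{7}\right) = \frac{16}{7} + \frac{f L^{2}}{7}$)
$\frac{1}{t{\left(-118,\left(1^{2} - 5\right) 2 \cdot 6 \right)}} = \frac{1}{\frac{16}{7} + \frac{1}{7} \left(-118\right) \left(\left(1^{2} - 5\right) 2 \cdot 6\right)^{2}} = \frac{1}{\frac{16}{7} + \frac{1}{7} \left(-118\right) \left(\left(1 - 5\right) 2 \cdot 6\right)^{2}} = \frac{1}{\frac{16}{7} + \frac{1}{7} \left(-118\right) \left(\left(-4\right) 2 \cdot 6\right)^{2}} = \frac{1}{\frac{16}{7} + \frac{1}{7} \left(-118\right) \left(\left(-8\right) 6\right)^{2}} = \frac{1}{\frac{16}{7} + \frac{1}{7} \left(-118\right) \left(-48\right)^{2}} = \frac{1}{\frac{16}{7} + \frac{1}{7} \left(-118\right) 2304} = \frac{1}{\frac{16}{7} - \frac{271872}{7}} = \frac{1}{- \frac{271856}{7}} = - \frac{7}{271856}$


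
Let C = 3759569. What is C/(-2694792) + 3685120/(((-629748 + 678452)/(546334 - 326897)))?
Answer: 34049185750716311/2050736712 ≈ 1.6603e+7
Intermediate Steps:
C/(-2694792) + 3685120/(((-629748 + 678452)/(546334 - 326897))) = 3759569/(-2694792) + 3685120/(((-629748 + 678452)/(546334 - 326897))) = 3759569*(-1/2694792) + 3685120/((48704/219437)) = -3759569/2694792 + 3685120/((48704*(1/219437))) = -3759569/2694792 + 3685120/(48704/219437) = -3759569/2694792 + 3685120*(219437/48704) = -3759569/2694792 + 12635182460/761 = 34049185750716311/2050736712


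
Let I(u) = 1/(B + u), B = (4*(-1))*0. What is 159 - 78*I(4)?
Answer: 279/2 ≈ 139.50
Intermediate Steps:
B = 0 (B = -4*0 = 0)
I(u) = 1/u (I(u) = 1/(0 + u) = 1/u)
159 - 78*I(4) = 159 - 78/4 = 159 - 78*¼ = 159 - 39/2 = 279/2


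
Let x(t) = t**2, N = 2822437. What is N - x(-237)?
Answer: 2766268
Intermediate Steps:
N - x(-237) = 2822437 - 1*(-237)**2 = 2822437 - 1*56169 = 2822437 - 56169 = 2766268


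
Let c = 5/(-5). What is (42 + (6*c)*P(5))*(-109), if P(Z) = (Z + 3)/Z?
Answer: -17658/5 ≈ -3531.6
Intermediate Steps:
P(Z) = (3 + Z)/Z
c = -1 (c = 5*(-⅕) = -1)
(42 + (6*c)*P(5))*(-109) = (42 + (6*(-1))*((3 + 5)/5))*(-109) = (42 - 6*8/5)*(-109) = (42 - 48/5)*(-109) = (162/5)*(-109) = -17658/5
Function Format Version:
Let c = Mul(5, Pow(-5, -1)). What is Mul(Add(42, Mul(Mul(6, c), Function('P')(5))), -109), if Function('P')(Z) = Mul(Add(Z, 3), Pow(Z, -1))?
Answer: Rational(-17658, 5) ≈ -3531.6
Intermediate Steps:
Function('P')(Z) = Mul(Pow(Z, -1), Add(3, Z)) (Function('P')(Z) = Mul(Add(3, Z), Pow(Z, -1)) = Mul(Pow(Z, -1), Add(3, Z)))
c = -1 (c = Mul(5, Rational(-1, 5)) = -1)
Mul(Add(42, Mul(Mul(6, c), Function('P')(5))), -109) = Mul(Add(42, Mul(Mul(6, -1), Mul(Pow(5, -1), Add(3, 5)))), -109) = Mul(Add(42, Mul(-6, Mul(Rational(1, 5), 8))), -109) = Mul(Add(42, Mul(-6, Rational(8, 5))), -109) = Mul(Add(42, Rational(-48, 5)), -109) = Mul(Rational(162, 5), -109) = Rational(-17658, 5)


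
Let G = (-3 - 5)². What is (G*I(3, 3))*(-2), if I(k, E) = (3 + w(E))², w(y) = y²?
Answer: -18432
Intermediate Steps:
I(k, E) = (3 + E²)²
G = 64 (G = (-8)² = 64)
(G*I(3, 3))*(-2) = (64*(3 + 3²)²)*(-2) = (64*(3 + 9)²)*(-2) = (64*12²)*(-2) = (64*144)*(-2) = 9216*(-2) = -18432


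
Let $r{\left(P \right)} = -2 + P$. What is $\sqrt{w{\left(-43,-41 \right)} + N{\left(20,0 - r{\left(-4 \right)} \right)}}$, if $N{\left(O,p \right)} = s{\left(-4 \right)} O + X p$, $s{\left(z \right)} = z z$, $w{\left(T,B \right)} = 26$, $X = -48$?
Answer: $\sqrt{58} \approx 7.6158$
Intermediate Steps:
$s{\left(z \right)} = z^{2}$
$N{\left(O,p \right)} = - 48 p + 16 O$ ($N{\left(O,p \right)} = \left(-4\right)^{2} O - 48 p = 16 O - 48 p = - 48 p + 16 O$)
$\sqrt{w{\left(-43,-41 \right)} + N{\left(20,0 - r{\left(-4 \right)} \right)}} = \sqrt{26 + \left(- 48 \left(0 - \left(-2 - 4\right)\right) + 16 \cdot 20\right)} = \sqrt{26 + \left(- 48 \left(0 - -6\right) + 320\right)} = \sqrt{26 + \left(- 48 \left(0 + 6\right) + 320\right)} = \sqrt{26 + \left(\left(-48\right) 6 + 320\right)} = \sqrt{26 + \left(-288 + 320\right)} = \sqrt{26 + 32} = \sqrt{58}$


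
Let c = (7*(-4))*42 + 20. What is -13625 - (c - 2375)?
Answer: -10094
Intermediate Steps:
c = -1156 (c = -28*42 + 20 = -1176 + 20 = -1156)
-13625 - (c - 2375) = -13625 - (-1156 - 2375) = -13625 - 1*(-3531) = -13625 + 3531 = -10094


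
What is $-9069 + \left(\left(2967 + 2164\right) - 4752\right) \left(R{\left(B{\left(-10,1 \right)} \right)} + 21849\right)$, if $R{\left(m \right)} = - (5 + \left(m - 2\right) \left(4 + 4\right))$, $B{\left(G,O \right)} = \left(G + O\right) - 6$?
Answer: $8321351$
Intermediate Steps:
$B{\left(G,O \right)} = -6 + G + O$
$R{\left(m \right)} = 11 - 8 m$ ($R{\left(m \right)} = - (5 + \left(-2 + m\right) 8) = - (5 + \left(-16 + 8 m\right)) = - (-11 + 8 m) = 11 - 8 m$)
$-9069 + \left(\left(2967 + 2164\right) - 4752\right) \left(R{\left(B{\left(-10,1 \right)} \right)} + 21849\right) = -9069 + \left(\left(2967 + 2164\right) - 4752\right) \left(\left(11 - 8 \left(-6 - 10 + 1\right)\right) + 21849\right) = -9069 + \left(5131 - 4752\right) \left(\left(11 - -120\right) + 21849\right) = -9069 + 379 \left(\left(11 + 120\right) + 21849\right) = -9069 + 379 \left(131 + 21849\right) = -9069 + 379 \cdot 21980 = -9069 + 8330420 = 8321351$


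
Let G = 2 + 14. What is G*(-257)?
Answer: -4112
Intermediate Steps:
G = 16
G*(-257) = 16*(-257) = -4112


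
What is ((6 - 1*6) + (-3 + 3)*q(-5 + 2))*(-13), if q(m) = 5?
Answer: 0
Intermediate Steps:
((6 - 1*6) + (-3 + 3)*q(-5 + 2))*(-13) = ((6 - 1*6) + (-3 + 3)*5)*(-13) = ((6 - 6) + 0*5)*(-13) = (0 + 0)*(-13) = 0*(-13) = 0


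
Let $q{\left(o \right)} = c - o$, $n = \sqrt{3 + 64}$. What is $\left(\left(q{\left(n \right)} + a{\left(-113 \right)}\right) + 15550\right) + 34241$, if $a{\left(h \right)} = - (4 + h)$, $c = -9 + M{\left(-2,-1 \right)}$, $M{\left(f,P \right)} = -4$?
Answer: $49887 - \sqrt{67} \approx 49879.0$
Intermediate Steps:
$n = \sqrt{67} \approx 8.1853$
$c = -13$ ($c = -9 - 4 = -13$)
$q{\left(o \right)} = -13 - o$
$a{\left(h \right)} = -4 - h$
$\left(\left(q{\left(n \right)} + a{\left(-113 \right)}\right) + 15550\right) + 34241 = \left(\left(\left(-13 - \sqrt{67}\right) - -109\right) + 15550\right) + 34241 = \left(\left(\left(-13 - \sqrt{67}\right) + \left(-4 + 113\right)\right) + 15550\right) + 34241 = \left(\left(\left(-13 - \sqrt{67}\right) + 109\right) + 15550\right) + 34241 = \left(\left(96 - \sqrt{67}\right) + 15550\right) + 34241 = \left(15646 - \sqrt{67}\right) + 34241 = 49887 - \sqrt{67}$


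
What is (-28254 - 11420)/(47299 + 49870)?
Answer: -39674/97169 ≈ -0.40830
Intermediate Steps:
(-28254 - 11420)/(47299 + 49870) = -39674/97169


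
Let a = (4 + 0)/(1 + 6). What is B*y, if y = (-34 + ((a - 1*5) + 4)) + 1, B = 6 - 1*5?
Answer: -234/7 ≈ -33.429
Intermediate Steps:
a = 4/7 ≈ 0.57143
B = 1 (B = 6 - 5 = 1)
y = -234/7 (y = (-34 + ((4/7 - 1*5) + 4)) + 1 = (-34 + ((4/7 - 5) + 4)) + 1 = (-34 + (-31/7 + 4)) + 1 = (-34 - 3/7) + 1 = -241/7 + 1 = -234/7 ≈ -33.429)
B*y = 1*(-234/7) = -234/7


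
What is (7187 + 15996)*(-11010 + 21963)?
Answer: 253923399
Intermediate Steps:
(7187 + 15996)*(-11010 + 21963) = 23183*10953 = 253923399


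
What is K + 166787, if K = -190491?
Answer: -23704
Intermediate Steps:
K + 166787 = -190491 + 166787 = -23704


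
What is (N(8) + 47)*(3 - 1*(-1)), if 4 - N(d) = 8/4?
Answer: 196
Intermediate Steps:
N(d) = 2 (N(d) = 4 - 8/4 = 4 - 1*2 = 4 - 2 = 2)
(N(8) + 47)*(3 - 1*(-1)) = (2 + 47)*(3 - 1*(-1)) = 49*(3 + 1) = 49*4 = 196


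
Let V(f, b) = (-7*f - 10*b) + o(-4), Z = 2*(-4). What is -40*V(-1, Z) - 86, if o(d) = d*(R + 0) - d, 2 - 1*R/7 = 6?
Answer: -8206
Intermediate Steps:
R = -28 (R = 14 - 7*6 = 14 - 42 = -28)
Z = -8
o(d) = -29*d (o(d) = d*(-28 + 0) - d = d*(-28) - d = -28*d - d = -29*d)
V(f, b) = 116 - 10*b - 7*f (V(f, b) = (-7*f - 10*b) - 29*(-4) = (-10*b - 7*f) + 116 = 116 - 10*b - 7*f)
-40*V(-1, Z) - 86 = -40*(116 - 10*(-8) - 7*(-1)) - 86 = -40*(116 + 80 + 7) - 86 = -40*203 - 86 = -8120 - 86 = -8206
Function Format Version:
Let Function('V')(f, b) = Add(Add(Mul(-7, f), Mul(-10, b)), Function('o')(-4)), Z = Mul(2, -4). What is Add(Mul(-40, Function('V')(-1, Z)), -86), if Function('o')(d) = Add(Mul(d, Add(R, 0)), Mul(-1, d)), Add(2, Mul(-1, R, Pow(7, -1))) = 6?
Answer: -8206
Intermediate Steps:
R = -28 (R = Add(14, Mul(-7, 6)) = Add(14, -42) = -28)
Z = -8
Function('o')(d) = Mul(-29, d) (Function('o')(d) = Add(Mul(d, Add(-28, 0)), Mul(-1, d)) = Add(Mul(d, -28), Mul(-1, d)) = Add(Mul(-28, d), Mul(-1, d)) = Mul(-29, d))
Function('V')(f, b) = Add(116, Mul(-10, b), Mul(-7, f)) (Function('V')(f, b) = Add(Add(Mul(-7, f), Mul(-10, b)), Mul(-29, -4)) = Add(Add(Mul(-10, b), Mul(-7, f)), 116) = Add(116, Mul(-10, b), Mul(-7, f)))
Add(Mul(-40, Function('V')(-1, Z)), -86) = Add(Mul(-40, Add(116, Mul(-10, -8), Mul(-7, -1))), -86) = Add(Mul(-40, Add(116, 80, 7)), -86) = Add(Mul(-40, 203), -86) = Add(-8120, -86) = -8206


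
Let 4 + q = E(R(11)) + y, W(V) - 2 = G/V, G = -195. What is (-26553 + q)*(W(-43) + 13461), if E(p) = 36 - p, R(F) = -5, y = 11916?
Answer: -8454918400/43 ≈ -1.9663e+8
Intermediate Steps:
W(V) = 2 - 195/V
q = 11953 (q = -4 + ((36 - 1*(-5)) + 11916) = -4 + ((36 + 5) + 11916) = -4 + (41 + 11916) = -4 + 11957 = 11953)
(-26553 + q)*(W(-43) + 13461) = (-26553 + 11953)*((2 - 195/(-43)) + 13461) = -14600*((2 - 195*(-1/43)) + 13461) = -14600*((2 + 195/43) + 13461) = -14600*(281/43 + 13461) = -14600*579104/43 = -8454918400/43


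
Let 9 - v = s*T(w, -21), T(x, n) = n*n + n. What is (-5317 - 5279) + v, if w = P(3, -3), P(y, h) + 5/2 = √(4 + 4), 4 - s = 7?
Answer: -9327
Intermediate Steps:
s = -3 (s = 4 - 1*7 = 4 - 7 = -3)
P(y, h) = -5/2 + 2*√2 (P(y, h) = -5/2 + √(4 + 4) = -5/2 + √8 = -5/2 + 2*√2)
w = -5/2 + 2*√2 ≈ 0.32843
T(x, n) = n + n² (T(x, n) = n² + n = n + n²)
v = 1269 (v = 9 - (-3)*(-21*(1 - 21)) = 9 - (-3)*(-21*(-20)) = 9 - (-3)*420 = 9 - 1*(-1260) = 9 + 1260 = 1269)
(-5317 - 5279) + v = (-5317 - 5279) + 1269 = -10596 + 1269 = -9327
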